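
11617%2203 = 602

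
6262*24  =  150288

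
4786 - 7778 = - 2992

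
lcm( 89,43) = 3827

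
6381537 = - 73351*(-87)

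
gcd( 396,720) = 36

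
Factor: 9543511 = 17^1*61^1*9203^1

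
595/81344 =595/81344 = 0.01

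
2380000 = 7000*340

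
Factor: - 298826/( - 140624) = 17/8=2^( - 3)*17^1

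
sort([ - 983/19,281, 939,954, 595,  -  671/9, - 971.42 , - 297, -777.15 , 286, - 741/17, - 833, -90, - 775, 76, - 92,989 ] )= [ - 971.42, - 833, - 777.15, - 775, - 297,- 92,-90,-671/9, - 983/19, - 741/17, 76, 281,286,595, 939, 954  ,  989]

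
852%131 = 66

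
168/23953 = 168/23953 = 0.01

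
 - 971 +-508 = - 1479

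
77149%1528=749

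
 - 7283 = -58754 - - 51471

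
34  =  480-446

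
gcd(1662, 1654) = 2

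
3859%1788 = 283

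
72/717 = 24/239 = 0.10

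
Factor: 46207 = 7^2*23^1*41^1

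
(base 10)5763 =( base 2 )1011010000011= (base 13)2814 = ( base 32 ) 5K3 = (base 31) 5US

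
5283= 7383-2100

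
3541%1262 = 1017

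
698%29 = 2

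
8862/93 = 95 + 9/31 =95.29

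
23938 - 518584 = - 494646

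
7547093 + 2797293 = 10344386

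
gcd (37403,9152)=1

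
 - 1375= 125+-1500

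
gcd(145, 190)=5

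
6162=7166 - 1004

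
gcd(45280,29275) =5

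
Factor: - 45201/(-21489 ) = 61/29 = 29^( - 1)*61^1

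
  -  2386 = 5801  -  8187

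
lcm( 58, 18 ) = 522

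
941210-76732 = 864478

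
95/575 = 19/115 = 0.17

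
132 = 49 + 83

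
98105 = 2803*35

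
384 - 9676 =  - 9292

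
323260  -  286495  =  36765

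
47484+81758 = 129242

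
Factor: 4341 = 3^1*1447^1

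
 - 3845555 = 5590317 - 9435872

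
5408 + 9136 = 14544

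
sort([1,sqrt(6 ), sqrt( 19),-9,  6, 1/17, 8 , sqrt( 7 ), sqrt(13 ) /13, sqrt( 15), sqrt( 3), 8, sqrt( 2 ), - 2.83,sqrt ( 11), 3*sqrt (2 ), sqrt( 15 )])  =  [ - 9,-2.83, 1/17,sqrt(13)/13,1, sqrt(2), sqrt(3) , sqrt(6),  sqrt( 7), sqrt( 11 ), sqrt( 15) , sqrt(15), 3*sqrt(2 ), sqrt( 19),6 , 8, 8 ] 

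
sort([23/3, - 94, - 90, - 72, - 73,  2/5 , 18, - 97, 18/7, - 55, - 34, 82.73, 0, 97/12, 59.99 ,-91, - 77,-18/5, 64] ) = [ - 97,  -  94,-91, - 90, - 77, - 73 , - 72,-55, - 34, - 18/5, 0,  2/5, 18/7, 23/3,97/12,18, 59.99 , 64,  82.73]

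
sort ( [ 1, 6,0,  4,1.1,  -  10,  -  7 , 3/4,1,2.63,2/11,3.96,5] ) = [ - 10, - 7, 0,2/11,3/4,1,1,1.1,2.63 , 3.96,4,5 , 6 ] 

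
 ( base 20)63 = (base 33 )3o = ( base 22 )5D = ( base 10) 123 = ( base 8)173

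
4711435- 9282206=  - 4570771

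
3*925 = 2775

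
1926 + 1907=3833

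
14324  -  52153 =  - 37829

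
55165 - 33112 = 22053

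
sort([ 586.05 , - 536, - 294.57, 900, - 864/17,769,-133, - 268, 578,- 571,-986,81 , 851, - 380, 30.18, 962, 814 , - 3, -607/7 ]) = [ - 986, - 571, -536, - 380, - 294.57 , - 268, - 133, - 607/7, - 864/17 ,- 3 , 30.18,81, 578, 586.05, 769 , 814,851,900,962] 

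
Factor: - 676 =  -2^2*13^2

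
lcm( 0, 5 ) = 0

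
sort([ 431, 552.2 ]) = [ 431, 552.2 ]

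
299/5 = 299/5 = 59.80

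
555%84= 51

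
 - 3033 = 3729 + -6762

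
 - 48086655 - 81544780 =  - 129631435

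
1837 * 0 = 0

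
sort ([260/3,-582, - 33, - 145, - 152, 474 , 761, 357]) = [ - 582 , -152, - 145 , - 33,  260/3,  357, 474, 761]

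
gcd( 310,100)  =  10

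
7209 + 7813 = 15022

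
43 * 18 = 774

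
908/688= 227/172  =  1.32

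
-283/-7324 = 283/7324  =  0.04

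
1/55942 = 1/55942 = 0.00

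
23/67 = 23/67 = 0.34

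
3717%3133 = 584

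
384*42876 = 16464384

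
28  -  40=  - 12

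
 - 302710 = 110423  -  413133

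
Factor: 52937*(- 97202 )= - 5145582274 =- 2^1 * 7^1*53^1*131^1 * 52937^1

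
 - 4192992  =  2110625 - 6303617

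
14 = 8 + 6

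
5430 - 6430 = -1000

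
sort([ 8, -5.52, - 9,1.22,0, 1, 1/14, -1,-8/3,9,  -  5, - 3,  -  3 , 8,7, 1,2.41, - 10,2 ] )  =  [ - 10, - 9,-5.52,  -  5, - 3,-3 , - 8/3,- 1,0,1/14 , 1, 1,1.22, 2,2.41,7,8,8,  9]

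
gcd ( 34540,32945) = 55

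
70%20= 10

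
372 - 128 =244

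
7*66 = 462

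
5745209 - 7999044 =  -2253835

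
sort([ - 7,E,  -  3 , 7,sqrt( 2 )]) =[- 7, - 3,sqrt( 2), E, 7 ] 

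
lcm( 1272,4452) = 8904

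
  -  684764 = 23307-708071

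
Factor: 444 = 2^2 * 3^1 * 37^1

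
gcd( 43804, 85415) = 1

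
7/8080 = 7/8080=0.00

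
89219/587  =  89219/587 = 151.99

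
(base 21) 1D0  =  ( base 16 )2CA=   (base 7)2040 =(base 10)714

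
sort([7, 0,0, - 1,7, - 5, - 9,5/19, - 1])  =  [  -  9, - 5,- 1, - 1, 0,0,5/19,7,7]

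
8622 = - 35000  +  43622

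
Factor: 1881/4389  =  3/7  =  3^1 * 7^(-1 )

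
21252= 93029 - 71777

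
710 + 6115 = 6825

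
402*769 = 309138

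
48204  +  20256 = 68460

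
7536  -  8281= -745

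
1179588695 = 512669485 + 666919210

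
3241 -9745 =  - 6504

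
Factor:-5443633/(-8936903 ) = 13^1*19^1*23^(-1 )*337^( - 1)* 1153^( - 1)*22039^1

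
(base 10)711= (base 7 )2034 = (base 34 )kv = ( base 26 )119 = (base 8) 1307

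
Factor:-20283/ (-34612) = 2^( - 2 ) * 3^1*17^(-1)*509^ ( - 1)*6761^1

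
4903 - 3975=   928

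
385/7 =55 = 55.00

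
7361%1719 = 485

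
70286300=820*85715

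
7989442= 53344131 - 45354689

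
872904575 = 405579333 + 467325242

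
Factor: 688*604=415552= 2^6*43^1*151^1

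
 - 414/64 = -207/32 = - 6.47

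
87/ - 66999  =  -29/22333 = -0.00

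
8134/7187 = 1  +  947/7187 = 1.13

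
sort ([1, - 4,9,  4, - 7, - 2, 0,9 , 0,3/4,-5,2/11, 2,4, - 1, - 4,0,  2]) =[ - 7, - 5, - 4,-4, - 2, - 1,0, 0 , 0,2/11,3/4, 1,2, 2,  4, 4,9,9]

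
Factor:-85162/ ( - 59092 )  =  49/34=2^( - 1)*7^2*17^( - 1 )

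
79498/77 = 1032+34/77 = 1032.44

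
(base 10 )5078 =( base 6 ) 35302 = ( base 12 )2b32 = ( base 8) 11726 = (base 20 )cdi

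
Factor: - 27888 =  - 2^4*3^1 * 7^1 * 83^1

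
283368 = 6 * 47228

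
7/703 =7/703=0.01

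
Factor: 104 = 2^3*13^1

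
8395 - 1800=6595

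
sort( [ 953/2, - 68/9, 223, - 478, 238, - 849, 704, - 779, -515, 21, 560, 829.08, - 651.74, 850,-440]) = [ -849,- 779, - 651.74, - 515, - 478, - 440, -68/9, 21, 223,238,  953/2, 560 , 704, 829.08, 850 ]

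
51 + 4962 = 5013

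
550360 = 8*68795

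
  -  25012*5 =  - 125060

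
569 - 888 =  - 319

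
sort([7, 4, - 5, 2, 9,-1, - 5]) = [  -  5, - 5, - 1, 2,4, 7, 9 ]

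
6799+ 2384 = 9183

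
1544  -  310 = 1234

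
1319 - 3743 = - 2424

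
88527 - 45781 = 42746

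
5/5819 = 5/5819  =  0.00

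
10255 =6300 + 3955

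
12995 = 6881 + 6114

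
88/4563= 88/4563 =0.02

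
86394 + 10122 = 96516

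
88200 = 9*9800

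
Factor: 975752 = 2^3*23^1*5303^1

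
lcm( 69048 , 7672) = 69048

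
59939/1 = 59939  =  59939.00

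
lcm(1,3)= 3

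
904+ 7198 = 8102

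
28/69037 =28/69037 =0.00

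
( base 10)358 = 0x166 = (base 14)1b8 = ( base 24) EM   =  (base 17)141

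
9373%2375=2248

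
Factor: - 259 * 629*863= -7^1*17^1*37^2 * 863^1= - 140592193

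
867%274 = 45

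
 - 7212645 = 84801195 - 92013840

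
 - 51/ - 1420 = 51/1420  =  0.04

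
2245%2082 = 163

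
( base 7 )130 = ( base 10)70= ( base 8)106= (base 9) 77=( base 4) 1012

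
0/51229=0 = 0.00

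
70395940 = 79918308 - 9522368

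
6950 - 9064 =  - 2114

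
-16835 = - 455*37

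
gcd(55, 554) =1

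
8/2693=8/2693 = 0.00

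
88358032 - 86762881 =1595151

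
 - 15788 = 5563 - 21351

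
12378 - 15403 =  - 3025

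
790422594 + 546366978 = 1336789572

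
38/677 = 38/677 = 0.06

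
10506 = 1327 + 9179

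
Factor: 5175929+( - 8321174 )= - 3^1 * 5^1*449^1 *467^1= -3145245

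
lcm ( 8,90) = 360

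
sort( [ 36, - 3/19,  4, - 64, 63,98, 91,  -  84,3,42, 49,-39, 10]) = [ -84, - 64, - 39, - 3/19, 3,4, 10, 36,42, 49,63, 91, 98]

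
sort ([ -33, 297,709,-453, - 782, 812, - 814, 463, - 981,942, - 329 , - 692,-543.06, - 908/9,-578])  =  [ - 981, -814, - 782, - 692, - 578, - 543.06, - 453, - 329, - 908/9, -33, 297, 463,709 , 812, 942]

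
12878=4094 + 8784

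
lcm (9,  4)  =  36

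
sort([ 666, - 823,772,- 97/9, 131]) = [  -  823, - 97/9,131, 666, 772] 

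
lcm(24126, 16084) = 48252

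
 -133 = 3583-3716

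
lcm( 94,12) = 564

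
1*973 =973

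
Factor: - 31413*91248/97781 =-2866373424/97781 =- 2^4*3^2*37^1*277^( - 1 )*283^1*353^( - 1) *1901^1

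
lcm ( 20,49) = 980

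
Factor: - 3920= - 2^4 * 5^1*7^2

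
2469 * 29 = 71601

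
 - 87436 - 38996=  - 126432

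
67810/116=33905/58 =584.57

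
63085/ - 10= -12617/2  =  -6308.50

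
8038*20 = 160760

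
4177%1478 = 1221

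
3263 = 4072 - 809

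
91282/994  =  45641/497 = 91.83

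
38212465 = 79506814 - 41294349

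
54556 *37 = 2018572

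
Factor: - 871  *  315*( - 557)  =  3^2 * 5^1*7^1*13^1*67^1*557^1 = 152821305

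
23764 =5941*4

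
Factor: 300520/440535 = 88/129  =  2^3* 3^(-1)*11^1*43^( - 1)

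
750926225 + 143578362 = 894504587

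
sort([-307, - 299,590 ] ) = [ -307, - 299, 590] 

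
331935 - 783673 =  - 451738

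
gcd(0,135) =135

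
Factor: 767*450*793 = 273703950 = 2^1*3^2*5^2*13^2 * 59^1*61^1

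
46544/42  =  1108+4/21 =1108.19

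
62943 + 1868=64811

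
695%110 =35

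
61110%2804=2226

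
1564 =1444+120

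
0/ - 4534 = 0/1 = - 0.00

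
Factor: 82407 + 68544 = 3^1*67^1*751^1 = 150951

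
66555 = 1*66555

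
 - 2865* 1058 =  - 3031170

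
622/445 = 1 + 177/445=1.40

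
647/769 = 647/769= 0.84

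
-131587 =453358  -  584945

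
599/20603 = 599/20603=0.03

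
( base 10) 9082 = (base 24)fia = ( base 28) BGA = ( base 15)2A57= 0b10001101111010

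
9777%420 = 117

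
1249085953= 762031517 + 487054436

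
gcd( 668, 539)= 1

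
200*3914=782800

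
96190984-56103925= 40087059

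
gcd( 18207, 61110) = 63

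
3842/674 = 1921/337 =5.70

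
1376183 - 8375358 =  - 6999175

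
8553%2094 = 177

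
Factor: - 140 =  - 2^2*5^1*7^1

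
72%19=15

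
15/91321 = 15/91321 = 0.00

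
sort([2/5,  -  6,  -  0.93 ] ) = [ - 6, - 0.93, 2/5]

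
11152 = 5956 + 5196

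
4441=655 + 3786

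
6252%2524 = 1204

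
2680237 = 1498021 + 1182216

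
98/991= 98/991  =  0.10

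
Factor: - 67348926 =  - 2^1*3^2*31^1*137^1*881^1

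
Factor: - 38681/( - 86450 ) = 2^(-1 )*5^( - 2)*7^( - 1)*13^ ( - 1 )*19^ ( - 1)*47^1*823^1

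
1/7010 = 1/7010 = 0.00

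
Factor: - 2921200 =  - 2^4*5^2*67^1*109^1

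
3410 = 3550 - 140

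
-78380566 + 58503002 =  - 19877564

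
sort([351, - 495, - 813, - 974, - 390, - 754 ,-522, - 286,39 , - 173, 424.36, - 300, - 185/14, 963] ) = [ - 974, - 813,-754, - 522, - 495, - 390, - 300, - 286, - 173,-185/14,39,  351, 424.36,963]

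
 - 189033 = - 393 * 481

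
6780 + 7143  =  13923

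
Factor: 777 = 3^1*7^1*37^1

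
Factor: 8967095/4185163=5^1*73^( - 1 )*57331^( - 1)*1793419^1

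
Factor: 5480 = 2^3*5^1*137^1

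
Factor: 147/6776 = 21/968=2^( - 3)*3^1*7^1*11^( - 2 )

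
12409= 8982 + 3427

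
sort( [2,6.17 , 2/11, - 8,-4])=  [ - 8, - 4,  2/11, 2, 6.17]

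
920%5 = 0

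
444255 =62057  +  382198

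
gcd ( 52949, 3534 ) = 1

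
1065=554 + 511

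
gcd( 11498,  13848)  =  2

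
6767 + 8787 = 15554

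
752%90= 32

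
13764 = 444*31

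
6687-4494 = 2193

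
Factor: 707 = 7^1*101^1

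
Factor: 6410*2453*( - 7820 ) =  - 2^3*5^2*11^1*17^1*23^1*223^1*641^1 = - 122959568600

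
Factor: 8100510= 2^1*3^1*5^1*11^1*24547^1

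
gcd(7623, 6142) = 1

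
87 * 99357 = 8644059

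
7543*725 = 5468675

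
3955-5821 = - 1866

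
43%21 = 1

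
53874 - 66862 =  - 12988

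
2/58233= 2/58233  =  0.00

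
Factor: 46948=2^2 * 11^2*97^1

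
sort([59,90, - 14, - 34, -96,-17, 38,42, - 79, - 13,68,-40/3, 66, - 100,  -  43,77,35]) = [-100, -96,-79, - 43, - 34, - 17,-14, - 40/3,-13,35, 38,42,59, 66,68,77,90] 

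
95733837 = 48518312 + 47215525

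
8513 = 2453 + 6060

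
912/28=228/7 = 32.57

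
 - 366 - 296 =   -  662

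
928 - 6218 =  - 5290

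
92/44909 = 92/44909=0.00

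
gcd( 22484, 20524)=28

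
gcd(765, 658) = 1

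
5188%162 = 4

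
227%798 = 227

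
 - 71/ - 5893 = 1/83=0.01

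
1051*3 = 3153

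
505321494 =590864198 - 85542704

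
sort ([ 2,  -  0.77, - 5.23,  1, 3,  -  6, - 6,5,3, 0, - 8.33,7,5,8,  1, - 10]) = [ - 10, - 8.33, - 6,-6, - 5.23, - 0.77, 0,1,1, 2,3,3,5, 5,7,8 ] 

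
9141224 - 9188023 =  - 46799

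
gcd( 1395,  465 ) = 465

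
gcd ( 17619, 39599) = 7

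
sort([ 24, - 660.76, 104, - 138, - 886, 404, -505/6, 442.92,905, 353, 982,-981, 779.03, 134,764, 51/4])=[ - 981 , - 886, - 660.76, - 138, - 505/6, 51/4,24, 104, 134,353,404, 442.92, 764, 779.03, 905, 982]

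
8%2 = 0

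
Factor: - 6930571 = -317^1 * 21863^1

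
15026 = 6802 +8224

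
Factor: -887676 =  - 2^2 * 3^1 * 73973^1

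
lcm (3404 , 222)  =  10212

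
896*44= 39424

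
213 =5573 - 5360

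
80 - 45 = 35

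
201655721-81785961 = 119869760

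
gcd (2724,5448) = 2724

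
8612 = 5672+2940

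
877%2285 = 877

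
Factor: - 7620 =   -  2^2*3^1*5^1*127^1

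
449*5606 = 2517094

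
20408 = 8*2551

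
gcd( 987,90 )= 3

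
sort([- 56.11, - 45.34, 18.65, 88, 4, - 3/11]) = [ - 56.11, - 45.34, - 3/11,  4,18.65, 88 ]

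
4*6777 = 27108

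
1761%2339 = 1761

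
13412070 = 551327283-537915213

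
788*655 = 516140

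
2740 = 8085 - 5345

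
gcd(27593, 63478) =1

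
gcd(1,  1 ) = 1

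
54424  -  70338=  - 15914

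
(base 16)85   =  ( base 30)4d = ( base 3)11221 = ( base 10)133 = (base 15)8d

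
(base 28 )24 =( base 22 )2G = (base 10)60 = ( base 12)50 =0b111100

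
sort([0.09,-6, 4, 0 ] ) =[- 6, 0,0.09 , 4 ]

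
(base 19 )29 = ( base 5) 142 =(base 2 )101111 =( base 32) 1F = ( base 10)47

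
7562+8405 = 15967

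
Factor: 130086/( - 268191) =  - 146/301 = -2^1 *7^( - 1)*43^(-1)*73^1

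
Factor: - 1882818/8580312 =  - 104601/476684 = - 2^( - 2 )*3^1*7^1*13^ (-1)*17^1*89^( - 1)*103^( - 1)*293^1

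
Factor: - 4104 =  - 2^3 * 3^3*19^1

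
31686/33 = 960+2/11 = 960.18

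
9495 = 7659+1836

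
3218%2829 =389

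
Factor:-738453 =- 3^1*246151^1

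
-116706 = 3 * ( - 38902 )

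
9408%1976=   1504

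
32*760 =24320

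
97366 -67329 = 30037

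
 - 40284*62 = - 2497608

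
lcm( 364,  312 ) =2184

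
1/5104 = 1/5104 = 0.00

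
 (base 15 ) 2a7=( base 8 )1137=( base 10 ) 607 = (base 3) 211111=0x25f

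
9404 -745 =8659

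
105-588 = - 483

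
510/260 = 1 + 25/26 = 1.96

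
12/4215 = 4/1405 = 0.00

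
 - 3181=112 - 3293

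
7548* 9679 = 73057092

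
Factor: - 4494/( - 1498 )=3 = 3^1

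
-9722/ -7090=1 + 1316/3545=1.37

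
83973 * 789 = 66254697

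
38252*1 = 38252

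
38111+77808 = 115919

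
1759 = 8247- 6488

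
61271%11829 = 2126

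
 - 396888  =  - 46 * 8628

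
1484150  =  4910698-3426548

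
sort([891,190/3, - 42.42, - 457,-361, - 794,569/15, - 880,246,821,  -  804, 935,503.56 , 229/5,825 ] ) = [ - 880 , - 804, - 794,  -  457,  -  361, - 42.42, 569/15,229/5 , 190/3, 246, 503.56,821, 825,891,935] 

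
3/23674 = 3/23674 = 0.00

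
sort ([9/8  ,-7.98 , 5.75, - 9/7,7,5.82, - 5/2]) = [ - 7.98,  -  5/2,  -  9/7,9/8,5.75,5.82, 7] 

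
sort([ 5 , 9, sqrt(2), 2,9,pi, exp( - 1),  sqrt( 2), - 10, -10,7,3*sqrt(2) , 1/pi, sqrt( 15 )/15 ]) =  [ - 10, - 10,sqrt(15)/15,1/pi , exp(-1),sqrt( 2), sqrt( 2),2 , pi, 3*sqrt ( 2 ) , 5,7,  9, 9]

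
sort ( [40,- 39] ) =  [-39,40]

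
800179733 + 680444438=1480624171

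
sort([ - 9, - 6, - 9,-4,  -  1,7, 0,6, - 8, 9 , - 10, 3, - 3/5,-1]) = [ - 10, - 9, - 9, - 8, - 6, - 4, - 1, - 1, - 3/5,0,3 , 6,7,9 ]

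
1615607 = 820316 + 795291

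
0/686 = 0=0.00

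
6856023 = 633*10831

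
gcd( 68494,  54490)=2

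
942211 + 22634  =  964845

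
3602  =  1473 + 2129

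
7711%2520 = 151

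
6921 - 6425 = 496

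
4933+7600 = 12533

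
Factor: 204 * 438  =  89352 =2^3 * 3^2*17^1*73^1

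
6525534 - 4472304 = 2053230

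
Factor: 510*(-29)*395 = -5842050 = - 2^1*3^1 *5^2 * 17^1* 29^1*79^1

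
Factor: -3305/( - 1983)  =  5/3 = 3^( - 1)*5^1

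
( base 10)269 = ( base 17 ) fe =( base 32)8D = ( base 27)9q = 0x10d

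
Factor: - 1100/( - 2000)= 11/20 = 2^ ( - 2)*5^( - 1)*11^1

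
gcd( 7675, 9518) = 1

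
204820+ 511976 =716796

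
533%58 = 11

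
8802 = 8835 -33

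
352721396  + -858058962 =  - 505337566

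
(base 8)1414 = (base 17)2BF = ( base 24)18C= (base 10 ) 780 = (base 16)30c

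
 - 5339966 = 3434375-8774341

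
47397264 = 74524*636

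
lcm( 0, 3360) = 0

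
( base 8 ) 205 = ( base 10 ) 133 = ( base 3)11221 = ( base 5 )1013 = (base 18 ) 77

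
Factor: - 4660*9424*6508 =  - 285804286720= -2^8*5^1*19^1*31^1*233^1*1627^1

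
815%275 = 265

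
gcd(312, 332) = 4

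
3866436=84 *46029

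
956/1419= 956/1419 = 0.67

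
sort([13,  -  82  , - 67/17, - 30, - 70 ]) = [-82, - 70, - 30, - 67/17,13]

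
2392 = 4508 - 2116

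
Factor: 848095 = 5^1*71^1*2389^1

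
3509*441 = 1547469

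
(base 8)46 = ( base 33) 15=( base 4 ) 212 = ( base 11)35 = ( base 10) 38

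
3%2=1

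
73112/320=9139/40 = 228.47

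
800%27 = 17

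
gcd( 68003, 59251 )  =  1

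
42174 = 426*99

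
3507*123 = 431361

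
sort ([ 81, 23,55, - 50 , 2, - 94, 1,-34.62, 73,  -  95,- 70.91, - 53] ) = [ - 95, - 94,-70.91, - 53, - 50, - 34.62, 1,2, 23, 55,73 , 81 ] 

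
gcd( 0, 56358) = 56358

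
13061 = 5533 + 7528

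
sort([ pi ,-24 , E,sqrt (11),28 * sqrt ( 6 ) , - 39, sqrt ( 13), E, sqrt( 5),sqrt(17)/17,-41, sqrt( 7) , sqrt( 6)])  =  [ -41, - 39, -24 , sqrt(17)/17, sqrt(5 ) , sqrt(6),  sqrt( 7),E, E,pi , sqrt( 11),sqrt(13), 28*sqrt(6 )] 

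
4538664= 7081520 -2542856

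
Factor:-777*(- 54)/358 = 20979/179= 3^4*7^1*37^1 *179^( - 1 )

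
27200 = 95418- 68218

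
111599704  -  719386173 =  - 607786469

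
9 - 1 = 8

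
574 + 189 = 763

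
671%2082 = 671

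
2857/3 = 952 + 1/3 =952.33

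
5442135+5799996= 11242131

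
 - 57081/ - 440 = 57081/440= 129.73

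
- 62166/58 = -31083/29  =  - 1071.83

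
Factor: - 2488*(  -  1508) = 3751904 = 2^5*13^1*29^1 *311^1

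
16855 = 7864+8991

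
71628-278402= -206774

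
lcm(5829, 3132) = 209844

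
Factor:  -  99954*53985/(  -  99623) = 2^1*3^5*5^1*59^1*61^1*617^1*99623^ ( - 1 ) =5396016690/99623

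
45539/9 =45539/9 = 5059.89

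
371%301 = 70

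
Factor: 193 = 193^1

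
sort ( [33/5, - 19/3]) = [ - 19/3, 33/5]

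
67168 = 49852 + 17316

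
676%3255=676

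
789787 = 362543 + 427244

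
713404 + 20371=733775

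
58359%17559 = 5682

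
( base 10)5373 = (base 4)1103331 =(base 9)7330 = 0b1010011111101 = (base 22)b25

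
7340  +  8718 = 16058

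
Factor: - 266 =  - 2^1*7^1*19^1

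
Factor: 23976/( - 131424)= - 2^( - 2 )*3^3 * 37^( - 1) =- 27/148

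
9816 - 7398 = 2418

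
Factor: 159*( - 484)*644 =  -2^4*3^1*7^1*11^2*23^1*53^1 = - 49559664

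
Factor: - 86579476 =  - 2^2*541^1*40009^1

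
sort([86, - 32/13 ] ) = [ -32/13,86 ] 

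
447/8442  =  149/2814 = 0.05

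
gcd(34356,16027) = 1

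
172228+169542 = 341770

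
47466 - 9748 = 37718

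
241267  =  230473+10794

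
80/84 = 20/21 = 0.95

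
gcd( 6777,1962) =9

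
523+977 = 1500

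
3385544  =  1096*3089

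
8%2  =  0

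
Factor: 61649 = 7^1 * 8807^1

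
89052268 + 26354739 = 115407007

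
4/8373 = 4/8373 = 0.00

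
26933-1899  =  25034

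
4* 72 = 288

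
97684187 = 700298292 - 602614105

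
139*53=7367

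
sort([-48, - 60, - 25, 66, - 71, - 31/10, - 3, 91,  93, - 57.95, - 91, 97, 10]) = [ - 91,-71, - 60, - 57.95, - 48 , - 25, - 31/10, - 3, 10,66, 91, 93, 97]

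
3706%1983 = 1723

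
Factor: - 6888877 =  - 6888877^1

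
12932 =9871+3061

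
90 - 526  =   -436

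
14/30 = 7/15  =  0.47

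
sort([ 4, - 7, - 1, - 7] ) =[ - 7, - 7,  -  1,4]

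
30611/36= 30611/36 = 850.31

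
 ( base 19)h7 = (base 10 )330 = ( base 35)9f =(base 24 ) DI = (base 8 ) 512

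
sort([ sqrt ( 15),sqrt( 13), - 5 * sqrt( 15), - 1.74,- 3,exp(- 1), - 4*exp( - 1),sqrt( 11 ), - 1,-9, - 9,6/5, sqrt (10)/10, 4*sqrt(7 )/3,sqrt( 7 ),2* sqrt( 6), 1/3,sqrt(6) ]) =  [  -  5*sqrt( 15) ,-9,  -  9,-3, - 1.74,-4*exp( - 1 ), - 1,sqrt(10)/10,  1/3, exp( - 1), 6/5,sqrt( 6),  sqrt(7), sqrt(  11), 4*sqrt( 7)/3, sqrt( 13),sqrt( 15 ),  2* sqrt(6 )]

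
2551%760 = 271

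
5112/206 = 24 + 84/103 = 24.82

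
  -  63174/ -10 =6317 + 2/5 = 6317.40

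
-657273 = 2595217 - 3252490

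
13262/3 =13262/3 = 4420.67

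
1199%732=467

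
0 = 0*3538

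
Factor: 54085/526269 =3^(-1)* 5^1*17^(-2) * 29^1* 373^1*607^(-1) 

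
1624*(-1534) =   -  2491216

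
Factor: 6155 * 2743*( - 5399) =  - 91152207835 = -5^1*13^1*211^1*1231^1 * 5399^1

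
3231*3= 9693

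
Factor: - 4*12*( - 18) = 2^5*3^3= 864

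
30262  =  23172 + 7090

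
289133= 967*299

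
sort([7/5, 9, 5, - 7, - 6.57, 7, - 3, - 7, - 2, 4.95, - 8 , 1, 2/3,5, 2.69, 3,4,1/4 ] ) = [ - 8, - 7, - 7 , - 6.57, - 3, - 2, 1/4,2/3, 1, 7/5, 2.69,  3,4, 4.95, 5, 5,7, 9 ]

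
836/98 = 418/49 = 8.53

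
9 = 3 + 6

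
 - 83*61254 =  - 5084082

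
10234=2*5117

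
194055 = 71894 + 122161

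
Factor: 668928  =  2^8*3^1*13^1*67^1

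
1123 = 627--496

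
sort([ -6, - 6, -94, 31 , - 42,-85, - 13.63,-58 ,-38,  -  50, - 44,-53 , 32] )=[  -  94,-85, - 58, - 53, - 50, - 44, -42,-38 ,-13.63,-6,-6,  31, 32]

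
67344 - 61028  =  6316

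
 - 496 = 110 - 606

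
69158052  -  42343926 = 26814126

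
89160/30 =2972=2972.00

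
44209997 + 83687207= 127897204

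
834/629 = 834/629 = 1.33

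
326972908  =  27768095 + 299204813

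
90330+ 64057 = 154387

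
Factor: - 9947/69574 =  - 2^( - 1) * 7^3 * 29^1*43^( - 1 ) * 809^(  -  1) 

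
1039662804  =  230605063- -809057741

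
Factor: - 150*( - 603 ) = 2^1* 3^3*5^2* 67^1 = 90450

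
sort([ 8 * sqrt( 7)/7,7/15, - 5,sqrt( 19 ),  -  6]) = [ - 6,  -  5,7/15,8 * sqrt (7 ) /7, sqrt (19 ) ] 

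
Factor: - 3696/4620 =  - 2^2*5^( -1) = -4/5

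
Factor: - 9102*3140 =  - 28580280 = -2^3 * 3^1 * 5^1*37^1*41^1*157^1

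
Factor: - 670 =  - 2^1 *5^1 * 67^1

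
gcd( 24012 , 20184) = 348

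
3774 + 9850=13624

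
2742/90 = 457/15 = 30.47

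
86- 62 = 24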